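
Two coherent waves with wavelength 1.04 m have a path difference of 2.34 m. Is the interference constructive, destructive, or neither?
neither (partial) — path difference = 2.25λ, neither a whole number of wavelengths nor an odd multiple of λ/2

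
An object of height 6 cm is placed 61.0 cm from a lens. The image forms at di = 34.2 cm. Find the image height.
hi = (-di/do) × ho = -3.364 cm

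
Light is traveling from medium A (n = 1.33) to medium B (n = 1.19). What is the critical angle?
θc = arcsin(n₂/n₁) = 63.47°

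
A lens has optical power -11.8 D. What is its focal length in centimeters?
f = 1/P = -8.475 cm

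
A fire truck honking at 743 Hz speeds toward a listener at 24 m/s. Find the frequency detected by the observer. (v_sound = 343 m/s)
f_obs = f·v/(v − v_s) = 798.9 Hz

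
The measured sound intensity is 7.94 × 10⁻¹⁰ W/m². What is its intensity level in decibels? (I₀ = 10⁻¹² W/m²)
β = 10·log₁₀(I/I₀) = 29 dB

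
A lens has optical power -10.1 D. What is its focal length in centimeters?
f = 1/P = -9.901 cm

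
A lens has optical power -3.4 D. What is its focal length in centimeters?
f = 1/P = -29.41 cm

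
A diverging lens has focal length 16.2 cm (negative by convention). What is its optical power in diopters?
P = 1/f = -6.173 D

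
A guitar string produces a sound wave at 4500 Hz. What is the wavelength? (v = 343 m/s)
λ = v/f = 0.07622 m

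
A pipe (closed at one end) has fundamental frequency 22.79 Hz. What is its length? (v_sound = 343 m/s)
L = v/(4f₁) = 3.763 m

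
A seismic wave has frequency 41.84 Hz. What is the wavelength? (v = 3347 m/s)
λ = v/f = 80 m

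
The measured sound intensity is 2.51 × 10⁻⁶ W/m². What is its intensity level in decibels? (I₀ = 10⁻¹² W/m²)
β = 10·log₁₀(I/I₀) = 64 dB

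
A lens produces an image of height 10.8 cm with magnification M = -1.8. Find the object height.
ho = |hi|/|M| = 6 cm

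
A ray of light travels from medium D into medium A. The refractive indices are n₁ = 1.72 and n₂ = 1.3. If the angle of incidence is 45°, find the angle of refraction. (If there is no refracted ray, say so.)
sin θ₂ = (n₁/n₂)·sin θ₁ = 0.9356 → θ₂ = 69.32°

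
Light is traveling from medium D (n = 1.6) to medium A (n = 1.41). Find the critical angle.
θc = arcsin(n₂/n₁) = 61.79°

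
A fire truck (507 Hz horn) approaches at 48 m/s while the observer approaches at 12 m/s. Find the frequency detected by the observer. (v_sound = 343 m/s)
f_obs = f·(v + v_o)/(v − v_s) = 610.1 Hz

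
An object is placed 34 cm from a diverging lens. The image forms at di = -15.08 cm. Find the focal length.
1/f = 1/do + 1/di → f = -27.1 cm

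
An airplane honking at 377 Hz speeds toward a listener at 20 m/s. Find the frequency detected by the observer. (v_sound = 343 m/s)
f_obs = f·v/(v − v_s) = 400.3 Hz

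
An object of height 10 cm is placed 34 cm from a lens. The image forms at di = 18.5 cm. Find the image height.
hi = (-di/do) × ho = -5.441 cm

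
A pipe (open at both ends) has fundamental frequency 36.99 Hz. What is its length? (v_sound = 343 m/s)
L = v/(2f₁) = 4.636 m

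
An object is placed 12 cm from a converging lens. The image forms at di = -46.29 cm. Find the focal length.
1/f = 1/do + 1/di → f = 16.2 cm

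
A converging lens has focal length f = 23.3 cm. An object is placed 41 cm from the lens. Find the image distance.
1/di = 1/f − 1/do → di = 53.97 cm (real image)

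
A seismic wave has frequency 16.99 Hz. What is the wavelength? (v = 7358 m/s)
λ = v/f = 433.1 m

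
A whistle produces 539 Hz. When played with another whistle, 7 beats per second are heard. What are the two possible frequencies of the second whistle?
f₂ = 539 ± 7 Hz → 546 Hz or 532 Hz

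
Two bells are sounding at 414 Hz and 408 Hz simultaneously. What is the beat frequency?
6 Hz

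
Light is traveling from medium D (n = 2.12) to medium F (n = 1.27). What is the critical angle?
θc = arcsin(n₂/n₁) = 36.8°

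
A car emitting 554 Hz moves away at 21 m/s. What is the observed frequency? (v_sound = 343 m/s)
f_obs = f·v/(v + v_s) = 522 Hz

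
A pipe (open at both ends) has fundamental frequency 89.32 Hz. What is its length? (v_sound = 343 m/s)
L = v/(2f₁) = 1.92 m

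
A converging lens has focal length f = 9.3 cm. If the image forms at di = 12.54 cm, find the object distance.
1/do = 1/f − 1/di → do = 35.99 cm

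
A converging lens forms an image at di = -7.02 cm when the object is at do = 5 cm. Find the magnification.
M = −di/do = 1.404 (upright image)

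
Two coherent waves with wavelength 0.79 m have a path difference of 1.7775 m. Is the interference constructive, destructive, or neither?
neither (partial) — path difference = 2.25λ, neither a whole number of wavelengths nor an odd multiple of λ/2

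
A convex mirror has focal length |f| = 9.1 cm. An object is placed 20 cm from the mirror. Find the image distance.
f = −9.1 cm (convex); 1/di = 1/f − 1/do → di = -6.254 cm (virtual image, behind mirror)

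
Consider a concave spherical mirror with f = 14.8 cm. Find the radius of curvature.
R = 2|f| = 29.6 cm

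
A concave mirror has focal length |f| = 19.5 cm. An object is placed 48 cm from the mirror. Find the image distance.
f = +19.5 cm (concave); 1/di = 1/f − 1/do → di = 32.84 cm (real image, in front of mirror)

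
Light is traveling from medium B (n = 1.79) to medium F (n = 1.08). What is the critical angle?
θc = arcsin(n₂/n₁) = 37.11°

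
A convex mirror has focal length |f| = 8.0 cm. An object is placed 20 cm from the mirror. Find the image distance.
f = −8.0 cm (convex); 1/di = 1/f − 1/do → di = -5.714 cm (virtual image, behind mirror)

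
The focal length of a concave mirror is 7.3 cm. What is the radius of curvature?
R = 2|f| = 14.6 cm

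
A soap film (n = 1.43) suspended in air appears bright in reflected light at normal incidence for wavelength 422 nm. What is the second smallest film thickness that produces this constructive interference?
2nt = (m − ½)λ with m = 2 → t = (m − ½)λ/(2n) = 221.3 nm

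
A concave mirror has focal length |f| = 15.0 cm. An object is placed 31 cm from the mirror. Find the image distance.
f = +15.0 cm (concave); 1/di = 1/f − 1/do → di = 29.06 cm (real image, in front of mirror)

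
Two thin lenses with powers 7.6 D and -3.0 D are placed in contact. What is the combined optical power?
P_total = P₁ + P₂ = 4.6 D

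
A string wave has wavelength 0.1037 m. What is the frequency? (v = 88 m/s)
f = v/λ = 848.6 Hz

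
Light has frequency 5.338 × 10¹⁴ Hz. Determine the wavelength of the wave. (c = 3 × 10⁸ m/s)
λ = c/f = 562 nm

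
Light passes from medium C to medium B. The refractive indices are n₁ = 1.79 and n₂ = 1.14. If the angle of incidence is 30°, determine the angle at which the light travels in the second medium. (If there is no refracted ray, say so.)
sin θ₂ = (n₁/n₂)·sin θ₁ = 0.7851 → θ₂ = 51.73°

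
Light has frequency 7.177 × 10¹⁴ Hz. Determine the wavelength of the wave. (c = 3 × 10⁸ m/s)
λ = c/f = 418 nm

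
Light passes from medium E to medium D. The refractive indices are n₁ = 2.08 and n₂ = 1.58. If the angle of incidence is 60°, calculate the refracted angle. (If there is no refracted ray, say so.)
sin θ₂ = (n₁/n₂)·sin θ₁ = 1.14 > 1, so there is no refracted ray — the light undergoes total internal reflection.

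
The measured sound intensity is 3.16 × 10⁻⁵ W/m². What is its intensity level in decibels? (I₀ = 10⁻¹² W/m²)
β = 10·log₁₀(I/I₀) = 75 dB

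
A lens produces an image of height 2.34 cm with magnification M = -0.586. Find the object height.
ho = |hi|/|M| = 3.993 cm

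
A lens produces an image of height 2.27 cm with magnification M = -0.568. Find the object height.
ho = |hi|/|M| = 3.996 cm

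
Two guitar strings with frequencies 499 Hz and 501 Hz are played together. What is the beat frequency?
2 Hz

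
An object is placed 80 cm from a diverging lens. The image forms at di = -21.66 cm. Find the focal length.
1/f = 1/do + 1/di → f = -29.7 cm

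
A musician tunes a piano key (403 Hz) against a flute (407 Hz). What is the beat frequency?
4 Hz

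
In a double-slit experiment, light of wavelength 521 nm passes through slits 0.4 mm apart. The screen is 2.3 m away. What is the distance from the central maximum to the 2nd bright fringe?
y = mλL/d = 5.991 mm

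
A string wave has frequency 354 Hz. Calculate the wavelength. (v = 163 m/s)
λ = v/f = 0.4605 m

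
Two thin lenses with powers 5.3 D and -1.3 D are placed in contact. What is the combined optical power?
P_total = P₁ + P₂ = 4.0 D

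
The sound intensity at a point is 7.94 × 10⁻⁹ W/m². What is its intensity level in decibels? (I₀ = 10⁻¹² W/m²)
β = 10·log₁₀(I/I₀) = 39 dB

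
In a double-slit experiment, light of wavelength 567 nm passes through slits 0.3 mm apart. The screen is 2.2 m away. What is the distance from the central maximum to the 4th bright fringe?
y = mλL/d = 16.63 mm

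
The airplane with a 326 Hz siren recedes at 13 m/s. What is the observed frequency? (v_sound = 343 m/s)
f_obs = f·v/(v + v_s) = 314.1 Hz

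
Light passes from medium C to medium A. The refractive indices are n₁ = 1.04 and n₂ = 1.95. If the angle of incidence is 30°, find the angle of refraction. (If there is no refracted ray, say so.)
sin θ₂ = (n₁/n₂)·sin θ₁ = 0.2667 → θ₂ = 15.47°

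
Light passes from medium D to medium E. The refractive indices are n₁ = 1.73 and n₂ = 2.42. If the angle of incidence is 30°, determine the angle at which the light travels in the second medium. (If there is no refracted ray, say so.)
sin θ₂ = (n₁/n₂)·sin θ₁ = 0.3574 → θ₂ = 20.94°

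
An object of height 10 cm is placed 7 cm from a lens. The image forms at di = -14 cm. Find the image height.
hi = (-di/do) × ho = 20 cm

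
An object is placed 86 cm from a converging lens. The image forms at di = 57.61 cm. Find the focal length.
1/f = 1/do + 1/di → f = 34.5 cm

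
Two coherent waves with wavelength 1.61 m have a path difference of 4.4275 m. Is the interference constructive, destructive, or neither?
neither (partial) — path difference = 2.75λ, neither a whole number of wavelengths nor an odd multiple of λ/2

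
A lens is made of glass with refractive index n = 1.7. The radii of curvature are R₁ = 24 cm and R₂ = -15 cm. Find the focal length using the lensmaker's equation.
1/f = (n − 1)(1/R₁ − 1/R₂) → f = 13.19 cm (converging lens)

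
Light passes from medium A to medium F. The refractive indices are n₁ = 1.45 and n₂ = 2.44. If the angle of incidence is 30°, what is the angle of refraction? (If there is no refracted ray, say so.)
sin θ₂ = (n₁/n₂)·sin θ₁ = 0.2971 → θ₂ = 17.29°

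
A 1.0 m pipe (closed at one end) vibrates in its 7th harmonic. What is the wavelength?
λₙ = 4L/n = 0.5714 m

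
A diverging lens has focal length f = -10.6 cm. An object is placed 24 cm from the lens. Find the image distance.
1/di = 1/f − 1/do → di = -7.353 cm (virtual image)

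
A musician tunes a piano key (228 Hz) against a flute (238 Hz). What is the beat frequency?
10 Hz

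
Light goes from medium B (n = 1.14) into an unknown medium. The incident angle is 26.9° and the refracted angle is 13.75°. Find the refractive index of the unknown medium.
n₂ = n₁·sin θ₁ / sin θ₂ = 2.17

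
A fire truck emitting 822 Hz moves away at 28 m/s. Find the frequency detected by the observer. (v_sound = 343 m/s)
f_obs = f·v/(v + v_s) = 760 Hz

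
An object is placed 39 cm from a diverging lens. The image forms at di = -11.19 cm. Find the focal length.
1/f = 1/do + 1/di → f = -15.69 cm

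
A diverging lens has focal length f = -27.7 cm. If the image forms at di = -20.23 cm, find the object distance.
1/do = 1/f − 1/di → do = 75.02 cm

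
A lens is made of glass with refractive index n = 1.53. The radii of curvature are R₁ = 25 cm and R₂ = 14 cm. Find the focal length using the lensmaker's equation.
1/f = (n − 1)(1/R₁ − 1/R₂) → f = -60.03 cm (diverging lens)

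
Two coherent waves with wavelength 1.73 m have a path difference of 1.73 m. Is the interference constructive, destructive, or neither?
constructive — path difference = 1λ, a whole number of wavelengths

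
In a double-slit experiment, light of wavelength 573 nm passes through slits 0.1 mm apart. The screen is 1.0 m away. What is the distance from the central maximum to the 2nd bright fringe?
y = mλL/d = 11.46 mm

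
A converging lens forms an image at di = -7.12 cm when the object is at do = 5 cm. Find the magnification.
M = −di/do = 1.424 (upright image)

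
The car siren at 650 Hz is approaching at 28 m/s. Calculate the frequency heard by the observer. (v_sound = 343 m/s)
f_obs = f·v/(v − v_s) = 707.8 Hz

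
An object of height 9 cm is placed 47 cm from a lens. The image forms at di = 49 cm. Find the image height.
hi = (-di/do) × ho = -9.383 cm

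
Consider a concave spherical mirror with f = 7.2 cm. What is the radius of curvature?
R = 2|f| = 14.4 cm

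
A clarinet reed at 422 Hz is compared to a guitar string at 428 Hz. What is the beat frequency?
6 Hz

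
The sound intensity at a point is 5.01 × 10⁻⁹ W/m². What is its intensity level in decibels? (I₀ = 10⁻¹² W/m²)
β = 10·log₁₀(I/I₀) = 37 dB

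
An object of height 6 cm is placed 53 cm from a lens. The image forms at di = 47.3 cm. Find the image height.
hi = (-di/do) × ho = -5.355 cm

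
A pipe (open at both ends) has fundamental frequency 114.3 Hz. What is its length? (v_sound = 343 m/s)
L = v/(2f₁) = 1.5 m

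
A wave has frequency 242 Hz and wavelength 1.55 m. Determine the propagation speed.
v = fλ = 375.1 m/s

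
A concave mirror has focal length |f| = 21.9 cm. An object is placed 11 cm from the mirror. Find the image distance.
f = +21.9 cm (concave); 1/di = 1/f − 1/do → di = -22.1 cm (virtual image, behind mirror)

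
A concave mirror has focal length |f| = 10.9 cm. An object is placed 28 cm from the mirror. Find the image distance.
f = +10.9 cm (concave); 1/di = 1/f − 1/do → di = 17.85 cm (real image, in front of mirror)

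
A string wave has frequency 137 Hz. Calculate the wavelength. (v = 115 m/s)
λ = v/f = 0.8394 m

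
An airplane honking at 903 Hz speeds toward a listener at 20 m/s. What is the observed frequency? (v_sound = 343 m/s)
f_obs = f·v/(v − v_s) = 958.9 Hz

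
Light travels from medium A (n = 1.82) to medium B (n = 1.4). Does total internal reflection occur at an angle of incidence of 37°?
θc = arcsin(n₂/n₁) = 50.28°; 37° < θc, so no — the ray refracts.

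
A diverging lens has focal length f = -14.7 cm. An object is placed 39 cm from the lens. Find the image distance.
1/di = 1/f − 1/do → di = -10.68 cm (virtual image)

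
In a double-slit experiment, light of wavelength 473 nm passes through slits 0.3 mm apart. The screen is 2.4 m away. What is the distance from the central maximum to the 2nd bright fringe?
y = mλL/d = 7.568 mm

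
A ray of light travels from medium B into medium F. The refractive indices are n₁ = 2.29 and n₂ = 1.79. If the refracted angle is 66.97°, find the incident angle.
sin θ₁ = (n₂/n₁)·sin θ₂ → θ₁ = 46°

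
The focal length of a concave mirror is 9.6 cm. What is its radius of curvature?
R = 2|f| = 19.2 cm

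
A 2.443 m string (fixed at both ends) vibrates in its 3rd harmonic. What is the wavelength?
λₙ = 2L/n = 1.629 m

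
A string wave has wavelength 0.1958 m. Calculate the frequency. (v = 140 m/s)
f = v/λ = 715 Hz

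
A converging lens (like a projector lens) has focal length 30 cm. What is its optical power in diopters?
P = 1/f = 3.333 D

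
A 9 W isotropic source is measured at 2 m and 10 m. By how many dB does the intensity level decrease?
Δβ = 20·log₁₀(r₂/r₁) = 13.98 dB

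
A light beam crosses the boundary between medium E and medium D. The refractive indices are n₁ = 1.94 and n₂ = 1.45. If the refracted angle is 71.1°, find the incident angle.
sin θ₁ = (n₂/n₁)·sin θ₂ → θ₁ = 45°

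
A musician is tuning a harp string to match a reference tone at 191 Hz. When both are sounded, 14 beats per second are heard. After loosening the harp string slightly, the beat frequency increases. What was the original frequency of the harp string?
177 Hz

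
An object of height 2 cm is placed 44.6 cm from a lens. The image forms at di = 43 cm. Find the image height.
hi = (-di/do) × ho = -1.928 cm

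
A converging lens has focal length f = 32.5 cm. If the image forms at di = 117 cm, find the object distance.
1/do = 1/f − 1/di → do = 45 cm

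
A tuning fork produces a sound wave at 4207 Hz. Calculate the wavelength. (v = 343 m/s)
λ = v/f = 0.08153 m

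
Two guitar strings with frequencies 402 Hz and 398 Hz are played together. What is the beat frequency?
4 Hz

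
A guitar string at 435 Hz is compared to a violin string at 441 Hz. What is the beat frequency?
6 Hz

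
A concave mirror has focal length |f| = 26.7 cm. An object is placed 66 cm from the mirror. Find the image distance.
f = +26.7 cm (concave); 1/di = 1/f − 1/do → di = 44.84 cm (real image, in front of mirror)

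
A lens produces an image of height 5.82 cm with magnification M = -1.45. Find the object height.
ho = |hi|/|M| = 4.014 cm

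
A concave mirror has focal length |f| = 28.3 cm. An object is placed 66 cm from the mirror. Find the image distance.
f = +28.3 cm (concave); 1/di = 1/f − 1/do → di = 49.54 cm (real image, in front of mirror)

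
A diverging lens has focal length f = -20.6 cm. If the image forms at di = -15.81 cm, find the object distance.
1/do = 1/f − 1/di → do = 67.99 cm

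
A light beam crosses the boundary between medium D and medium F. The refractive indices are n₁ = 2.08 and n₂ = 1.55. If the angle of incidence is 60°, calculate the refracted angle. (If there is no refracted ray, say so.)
sin θ₂ = (n₁/n₂)·sin θ₁ = 1.162 > 1, so there is no refracted ray — the light undergoes total internal reflection.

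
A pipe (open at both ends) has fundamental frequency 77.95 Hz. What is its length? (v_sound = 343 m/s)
L = v/(2f₁) = 2.2 m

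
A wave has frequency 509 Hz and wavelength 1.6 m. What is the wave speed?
v = fλ = 814.4 m/s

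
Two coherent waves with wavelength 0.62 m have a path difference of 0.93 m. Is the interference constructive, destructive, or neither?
destructive — path difference = 1.5λ, an odd multiple of λ/2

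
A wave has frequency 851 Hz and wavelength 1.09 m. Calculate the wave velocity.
v = fλ = 927.6 m/s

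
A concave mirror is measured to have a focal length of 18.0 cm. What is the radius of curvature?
R = 2|f| = 36 cm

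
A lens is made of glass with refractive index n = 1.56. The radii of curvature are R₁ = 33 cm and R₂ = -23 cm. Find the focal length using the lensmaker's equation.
1/f = (n − 1)(1/R₁ − 1/R₂) → f = 24.2 cm (converging lens)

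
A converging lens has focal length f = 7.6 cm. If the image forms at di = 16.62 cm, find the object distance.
1/do = 1/f − 1/di → do = 14 cm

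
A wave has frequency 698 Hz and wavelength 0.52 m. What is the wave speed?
v = fλ = 363 m/s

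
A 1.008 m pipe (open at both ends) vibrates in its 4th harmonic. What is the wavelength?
λₙ = 2L/n = 0.504 m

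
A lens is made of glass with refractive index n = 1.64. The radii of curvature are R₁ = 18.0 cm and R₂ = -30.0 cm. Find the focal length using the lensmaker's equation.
1/f = (n − 1)(1/R₁ − 1/R₂) → f = 17.58 cm (converging lens)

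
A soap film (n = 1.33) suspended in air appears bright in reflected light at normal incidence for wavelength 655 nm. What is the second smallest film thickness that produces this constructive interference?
2nt = (m − ½)λ with m = 2 → t = (m − ½)λ/(2n) = 369.4 nm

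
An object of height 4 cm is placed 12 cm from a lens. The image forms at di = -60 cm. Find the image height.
hi = (-di/do) × ho = 20 cm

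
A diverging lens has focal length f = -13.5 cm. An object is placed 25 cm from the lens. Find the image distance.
1/di = 1/f − 1/do → di = -8.766 cm (virtual image)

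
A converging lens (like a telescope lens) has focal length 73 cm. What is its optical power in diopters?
P = 1/f = 1.37 D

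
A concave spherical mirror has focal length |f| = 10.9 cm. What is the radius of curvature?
R = 2|f| = 21.8 cm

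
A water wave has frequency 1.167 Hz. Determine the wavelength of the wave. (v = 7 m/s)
λ = v/f = 5.998 m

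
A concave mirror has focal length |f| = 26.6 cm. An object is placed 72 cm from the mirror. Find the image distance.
f = +26.6 cm (concave); 1/di = 1/f − 1/do → di = 42.19 cm (real image, in front of mirror)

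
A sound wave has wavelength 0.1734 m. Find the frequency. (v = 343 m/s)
f = v/λ = 1978 Hz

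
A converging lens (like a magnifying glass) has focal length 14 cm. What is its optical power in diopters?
P = 1/f = 7.143 D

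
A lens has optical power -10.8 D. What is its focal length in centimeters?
f = 1/P = -9.259 cm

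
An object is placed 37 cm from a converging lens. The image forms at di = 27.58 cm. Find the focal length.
1/f = 1/do + 1/di → f = 15.8 cm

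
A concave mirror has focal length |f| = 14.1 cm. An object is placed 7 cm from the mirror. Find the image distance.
f = +14.1 cm (concave); 1/di = 1/f − 1/do → di = -13.9 cm (virtual image, behind mirror)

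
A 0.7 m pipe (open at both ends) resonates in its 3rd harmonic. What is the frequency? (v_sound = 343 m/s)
fₙ = nv/(2L) = 735 Hz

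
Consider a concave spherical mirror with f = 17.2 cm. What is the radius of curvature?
R = 2|f| = 34.4 cm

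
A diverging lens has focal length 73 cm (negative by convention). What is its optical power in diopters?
P = 1/f = -1.37 D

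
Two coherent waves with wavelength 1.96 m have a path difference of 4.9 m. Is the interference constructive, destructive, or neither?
destructive — path difference = 2.5λ, an odd multiple of λ/2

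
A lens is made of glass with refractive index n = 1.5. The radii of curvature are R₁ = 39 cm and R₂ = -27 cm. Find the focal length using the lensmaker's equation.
1/f = (n − 1)(1/R₁ − 1/R₂) → f = 31.91 cm (converging lens)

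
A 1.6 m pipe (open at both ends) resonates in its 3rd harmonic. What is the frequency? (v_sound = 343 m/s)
fₙ = nv/(2L) = 321.6 Hz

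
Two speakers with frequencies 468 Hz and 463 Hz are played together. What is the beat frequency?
5 Hz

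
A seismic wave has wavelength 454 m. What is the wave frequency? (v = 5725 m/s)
f = v/λ = 12.61 Hz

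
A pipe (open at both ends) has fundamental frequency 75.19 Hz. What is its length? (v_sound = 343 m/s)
L = v/(2f₁) = 2.281 m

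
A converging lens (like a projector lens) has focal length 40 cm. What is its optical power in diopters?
P = 1/f = 2.5 D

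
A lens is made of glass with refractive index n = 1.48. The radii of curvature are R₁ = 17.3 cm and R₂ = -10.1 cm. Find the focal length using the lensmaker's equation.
1/f = (n − 1)(1/R₁ − 1/R₂) → f = 13.29 cm (converging lens)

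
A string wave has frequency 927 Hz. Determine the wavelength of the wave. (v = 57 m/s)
λ = v/f = 0.06149 m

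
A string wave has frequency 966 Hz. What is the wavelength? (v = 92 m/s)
λ = v/f = 0.09524 m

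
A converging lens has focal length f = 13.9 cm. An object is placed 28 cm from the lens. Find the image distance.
1/di = 1/f − 1/do → di = 27.6 cm (real image)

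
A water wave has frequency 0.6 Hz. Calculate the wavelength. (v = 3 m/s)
λ = v/f = 5 m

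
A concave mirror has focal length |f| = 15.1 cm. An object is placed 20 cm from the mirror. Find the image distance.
f = +15.1 cm (concave); 1/di = 1/f − 1/do → di = 61.63 cm (real image, in front of mirror)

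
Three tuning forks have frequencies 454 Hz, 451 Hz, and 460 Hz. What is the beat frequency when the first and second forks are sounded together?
3 Hz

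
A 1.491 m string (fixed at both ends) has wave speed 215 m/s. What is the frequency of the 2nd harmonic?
fₙ = nv/(2L) = 144.2 Hz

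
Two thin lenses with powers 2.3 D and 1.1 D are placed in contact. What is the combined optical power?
P_total = P₁ + P₂ = 3.4 D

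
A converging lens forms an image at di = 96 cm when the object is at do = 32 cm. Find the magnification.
M = −di/do = -3 (inverted image)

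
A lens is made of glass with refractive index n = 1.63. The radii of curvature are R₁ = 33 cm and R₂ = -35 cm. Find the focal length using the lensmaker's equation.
1/f = (n − 1)(1/R₁ − 1/R₂) → f = 26.96 cm (converging lens)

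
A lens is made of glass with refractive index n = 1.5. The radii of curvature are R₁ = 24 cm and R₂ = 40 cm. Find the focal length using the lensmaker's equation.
1/f = (n − 1)(1/R₁ − 1/R₂) → f = 120 cm (converging lens)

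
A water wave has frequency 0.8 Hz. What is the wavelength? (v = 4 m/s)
λ = v/f = 5 m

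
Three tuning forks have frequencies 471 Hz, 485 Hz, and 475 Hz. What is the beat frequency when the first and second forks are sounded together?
14 Hz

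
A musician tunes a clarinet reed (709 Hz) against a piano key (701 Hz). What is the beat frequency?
8 Hz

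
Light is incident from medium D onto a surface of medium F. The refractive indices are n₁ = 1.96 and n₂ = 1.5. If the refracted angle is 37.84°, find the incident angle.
sin θ₁ = (n₂/n₁)·sin θ₂ → θ₁ = 28°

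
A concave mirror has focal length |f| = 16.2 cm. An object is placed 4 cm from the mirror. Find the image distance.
f = +16.2 cm (concave); 1/di = 1/f − 1/do → di = -5.311 cm (virtual image, behind mirror)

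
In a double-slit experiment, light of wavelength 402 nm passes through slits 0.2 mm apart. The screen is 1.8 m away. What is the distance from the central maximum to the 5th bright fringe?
y = mλL/d = 18.09 mm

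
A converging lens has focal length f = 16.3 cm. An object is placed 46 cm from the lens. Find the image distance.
1/di = 1/f − 1/do → di = 25.25 cm (real image)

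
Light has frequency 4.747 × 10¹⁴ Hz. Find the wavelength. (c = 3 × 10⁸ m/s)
λ = c/f = 632 nm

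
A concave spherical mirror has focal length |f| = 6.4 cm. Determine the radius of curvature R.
R = 2|f| = 12.8 cm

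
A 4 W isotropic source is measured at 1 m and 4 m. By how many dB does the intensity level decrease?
Δβ = 20·log₁₀(r₂/r₁) = 12.04 dB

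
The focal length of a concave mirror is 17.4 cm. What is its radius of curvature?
R = 2|f| = 34.8 cm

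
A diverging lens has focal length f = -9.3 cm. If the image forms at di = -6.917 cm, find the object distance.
1/do = 1/f − 1/di → do = 26.99 cm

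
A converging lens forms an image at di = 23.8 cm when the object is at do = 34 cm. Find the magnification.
M = −di/do = -0.7 (inverted image)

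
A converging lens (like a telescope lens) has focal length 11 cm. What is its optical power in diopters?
P = 1/f = 9.091 D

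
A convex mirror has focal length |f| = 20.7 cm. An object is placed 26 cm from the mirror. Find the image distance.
f = −20.7 cm (convex); 1/di = 1/f − 1/do → di = -11.52 cm (virtual image, behind mirror)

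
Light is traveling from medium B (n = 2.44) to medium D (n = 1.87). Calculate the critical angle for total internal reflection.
θc = arcsin(n₂/n₁) = 50.03°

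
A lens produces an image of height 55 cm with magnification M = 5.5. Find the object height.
ho = |hi|/|M| = 10 cm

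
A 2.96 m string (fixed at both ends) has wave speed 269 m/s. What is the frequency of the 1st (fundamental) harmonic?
fₙ = nv/(2L) = 45.44 Hz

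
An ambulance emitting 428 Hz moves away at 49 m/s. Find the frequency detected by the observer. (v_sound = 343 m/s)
f_obs = f·v/(v + v_s) = 374.5 Hz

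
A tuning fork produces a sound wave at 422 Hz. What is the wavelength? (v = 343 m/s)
λ = v/f = 0.8128 m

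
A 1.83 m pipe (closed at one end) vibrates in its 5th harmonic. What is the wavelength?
λₙ = 4L/n = 1.464 m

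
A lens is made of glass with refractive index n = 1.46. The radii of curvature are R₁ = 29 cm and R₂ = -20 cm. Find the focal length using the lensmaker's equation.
1/f = (n − 1)(1/R₁ − 1/R₂) → f = 25.73 cm (converging lens)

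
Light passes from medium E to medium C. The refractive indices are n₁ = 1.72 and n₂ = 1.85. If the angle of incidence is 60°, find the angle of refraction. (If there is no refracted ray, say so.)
sin θ₂ = (n₁/n₂)·sin θ₁ = 0.8052 → θ₂ = 53.63°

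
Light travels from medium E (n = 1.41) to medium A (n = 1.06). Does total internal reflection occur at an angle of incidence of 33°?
θc = arcsin(n₂/n₁) = 48.74°; 33° < θc, so no — the ray refracts.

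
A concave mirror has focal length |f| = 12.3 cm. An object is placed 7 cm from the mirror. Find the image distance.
f = +12.3 cm (concave); 1/di = 1/f − 1/do → di = -16.25 cm (virtual image, behind mirror)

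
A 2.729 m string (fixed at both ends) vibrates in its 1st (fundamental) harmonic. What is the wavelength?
λₙ = 2L/n = 5.458 m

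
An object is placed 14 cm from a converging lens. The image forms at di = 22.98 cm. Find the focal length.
1/f = 1/do + 1/di → f = 8.7 cm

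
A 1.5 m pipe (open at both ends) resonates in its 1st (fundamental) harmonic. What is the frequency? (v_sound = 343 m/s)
fₙ = nv/(2L) = 114.3 Hz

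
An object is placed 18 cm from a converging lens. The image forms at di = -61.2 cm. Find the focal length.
1/f = 1/do + 1/di → f = 25.5 cm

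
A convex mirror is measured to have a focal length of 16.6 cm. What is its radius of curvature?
R = 2|f| = 33.2 cm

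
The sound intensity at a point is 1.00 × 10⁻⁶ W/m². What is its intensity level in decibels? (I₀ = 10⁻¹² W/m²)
β = 10·log₁₀(I/I₀) = 60 dB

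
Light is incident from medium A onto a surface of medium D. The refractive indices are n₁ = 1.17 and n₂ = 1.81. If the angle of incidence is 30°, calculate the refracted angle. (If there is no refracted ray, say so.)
sin θ₂ = (n₁/n₂)·sin θ₁ = 0.3232 → θ₂ = 18.86°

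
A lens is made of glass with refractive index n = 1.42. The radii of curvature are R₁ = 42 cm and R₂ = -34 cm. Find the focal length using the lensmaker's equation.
1/f = (n − 1)(1/R₁ − 1/R₂) → f = 44.74 cm (converging lens)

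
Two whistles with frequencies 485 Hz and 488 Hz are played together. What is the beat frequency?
3 Hz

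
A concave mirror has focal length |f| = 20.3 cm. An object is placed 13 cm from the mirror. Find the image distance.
f = +20.3 cm (concave); 1/di = 1/f − 1/do → di = -36.15 cm (virtual image, behind mirror)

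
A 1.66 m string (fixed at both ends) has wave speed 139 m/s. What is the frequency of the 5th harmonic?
fₙ = nv/(2L) = 209.3 Hz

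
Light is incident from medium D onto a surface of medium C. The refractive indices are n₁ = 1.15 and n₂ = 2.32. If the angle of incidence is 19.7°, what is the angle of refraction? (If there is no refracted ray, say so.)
sin θ₂ = (n₁/n₂)·sin θ₁ = 0.1671 → θ₂ = 9.619°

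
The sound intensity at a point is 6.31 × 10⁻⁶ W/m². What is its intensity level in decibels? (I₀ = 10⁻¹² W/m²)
β = 10·log₁₀(I/I₀) = 68 dB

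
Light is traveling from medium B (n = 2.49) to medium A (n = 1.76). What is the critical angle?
θc = arcsin(n₂/n₁) = 44.98°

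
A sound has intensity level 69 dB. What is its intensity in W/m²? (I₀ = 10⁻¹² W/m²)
I = I₀·10^(β/10) = 7.94 × 10⁻⁶ W/m²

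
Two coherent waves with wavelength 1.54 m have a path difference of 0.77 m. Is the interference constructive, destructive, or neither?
destructive — path difference = 0.5λ, an odd multiple of λ/2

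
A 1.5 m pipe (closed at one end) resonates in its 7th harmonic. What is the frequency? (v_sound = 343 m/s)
fₙ = nv/(4L) = 400.2 Hz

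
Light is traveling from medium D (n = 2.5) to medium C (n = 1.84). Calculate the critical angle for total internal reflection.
θc = arcsin(n₂/n₁) = 47.39°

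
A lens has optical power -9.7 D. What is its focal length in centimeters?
f = 1/P = -10.31 cm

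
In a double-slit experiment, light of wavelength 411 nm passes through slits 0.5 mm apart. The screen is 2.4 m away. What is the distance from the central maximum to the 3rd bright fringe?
y = mλL/d = 5.918 mm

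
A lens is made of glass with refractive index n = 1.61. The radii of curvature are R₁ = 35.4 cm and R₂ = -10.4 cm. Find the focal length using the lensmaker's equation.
1/f = (n − 1)(1/R₁ − 1/R₂) → f = 13.18 cm (converging lens)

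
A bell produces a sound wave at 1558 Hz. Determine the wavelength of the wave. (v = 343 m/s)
λ = v/f = 0.2202 m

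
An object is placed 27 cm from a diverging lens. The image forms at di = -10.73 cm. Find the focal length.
1/f = 1/do + 1/di → f = -17.81 cm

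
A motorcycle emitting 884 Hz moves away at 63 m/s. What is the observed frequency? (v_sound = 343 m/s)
f_obs = f·v/(v + v_s) = 746.8 Hz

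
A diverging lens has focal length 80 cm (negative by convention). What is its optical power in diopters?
P = 1/f = -1.25 D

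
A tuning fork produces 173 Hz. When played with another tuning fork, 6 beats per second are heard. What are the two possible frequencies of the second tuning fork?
f₂ = 173 ± 6 Hz → 179 Hz or 167 Hz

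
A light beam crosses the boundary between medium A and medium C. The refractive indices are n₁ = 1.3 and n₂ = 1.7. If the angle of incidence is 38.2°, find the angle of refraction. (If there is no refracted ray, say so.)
sin θ₂ = (n₁/n₂)·sin θ₁ = 0.4729 → θ₂ = 28.22°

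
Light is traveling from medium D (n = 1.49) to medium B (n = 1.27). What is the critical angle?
θc = arcsin(n₂/n₁) = 58.47°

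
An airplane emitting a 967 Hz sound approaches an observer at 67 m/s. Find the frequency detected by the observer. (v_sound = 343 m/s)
f_obs = f·v/(v − v_s) = 1202 Hz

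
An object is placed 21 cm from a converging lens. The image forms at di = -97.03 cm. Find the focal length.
1/f = 1/do + 1/di → f = 26.8 cm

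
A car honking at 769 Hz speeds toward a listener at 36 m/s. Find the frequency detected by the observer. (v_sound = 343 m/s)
f_obs = f·v/(v − v_s) = 859.2 Hz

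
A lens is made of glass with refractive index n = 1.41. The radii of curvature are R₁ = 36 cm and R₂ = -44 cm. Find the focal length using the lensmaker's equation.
1/f = (n − 1)(1/R₁ − 1/R₂) → f = 48.29 cm (converging lens)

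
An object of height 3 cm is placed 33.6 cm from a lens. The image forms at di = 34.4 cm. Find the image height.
hi = (-di/do) × ho = -3.071 cm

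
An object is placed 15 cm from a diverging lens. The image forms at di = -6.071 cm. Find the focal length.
1/f = 1/do + 1/di → f = -10.2 cm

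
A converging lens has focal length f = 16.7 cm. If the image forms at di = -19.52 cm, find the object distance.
1/do = 1/f − 1/di → do = 9 cm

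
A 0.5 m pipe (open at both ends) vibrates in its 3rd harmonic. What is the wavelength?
λₙ = 2L/n = 0.3333 m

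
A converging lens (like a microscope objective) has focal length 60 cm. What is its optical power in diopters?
P = 1/f = 1.667 D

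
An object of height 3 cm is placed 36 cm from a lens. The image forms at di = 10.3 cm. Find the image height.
hi = (-di/do) × ho = -0.8583 cm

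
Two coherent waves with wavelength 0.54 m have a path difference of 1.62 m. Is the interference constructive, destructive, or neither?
constructive — path difference = 3λ, a whole number of wavelengths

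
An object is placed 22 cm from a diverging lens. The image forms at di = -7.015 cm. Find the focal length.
1/f = 1/do + 1/di → f = -10.3 cm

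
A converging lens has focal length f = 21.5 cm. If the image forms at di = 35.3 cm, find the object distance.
1/do = 1/f − 1/di → do = 55 cm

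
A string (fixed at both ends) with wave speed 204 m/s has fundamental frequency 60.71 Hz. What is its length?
L = v/(2f₁) = 1.68 m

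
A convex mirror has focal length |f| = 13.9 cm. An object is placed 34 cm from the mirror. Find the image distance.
f = −13.9 cm (convex); 1/di = 1/f − 1/do → di = -9.866 cm (virtual image, behind mirror)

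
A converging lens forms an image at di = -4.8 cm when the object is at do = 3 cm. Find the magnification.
M = −di/do = 1.6 (upright image)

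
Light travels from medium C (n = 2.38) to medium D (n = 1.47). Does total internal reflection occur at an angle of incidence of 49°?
θc = arcsin(n₂/n₁) = 38.14°; 49° > θc, so yes — total internal reflection.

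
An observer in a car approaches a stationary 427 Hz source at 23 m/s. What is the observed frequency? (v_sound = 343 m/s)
f_obs = f·(v + v_o)/v = 455.6 Hz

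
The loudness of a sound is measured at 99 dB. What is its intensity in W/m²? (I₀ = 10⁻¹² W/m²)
I = I₀·10^(β/10) = 7.94 × 10⁻³ W/m²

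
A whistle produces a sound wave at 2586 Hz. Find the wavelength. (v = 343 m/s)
λ = v/f = 0.1326 m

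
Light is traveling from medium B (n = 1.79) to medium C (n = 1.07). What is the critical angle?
θc = arcsin(n₂/n₁) = 36.71°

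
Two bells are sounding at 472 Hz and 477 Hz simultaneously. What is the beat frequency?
5 Hz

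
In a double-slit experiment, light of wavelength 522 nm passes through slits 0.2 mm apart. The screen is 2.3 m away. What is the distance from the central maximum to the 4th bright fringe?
y = mλL/d = 24.01 mm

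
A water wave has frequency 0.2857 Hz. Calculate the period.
T = 1/f = 3.5 s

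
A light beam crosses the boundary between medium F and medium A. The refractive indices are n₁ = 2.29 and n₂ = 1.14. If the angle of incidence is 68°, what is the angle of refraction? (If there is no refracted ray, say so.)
sin θ₂ = (n₁/n₂)·sin θ₁ = 1.863 > 1, so there is no refracted ray — the light undergoes total internal reflection.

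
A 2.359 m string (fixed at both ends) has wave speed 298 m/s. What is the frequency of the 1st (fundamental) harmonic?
fₙ = nv/(2L) = 63.16 Hz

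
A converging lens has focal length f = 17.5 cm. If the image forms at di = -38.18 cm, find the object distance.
1/do = 1/f − 1/di → do = 12 cm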